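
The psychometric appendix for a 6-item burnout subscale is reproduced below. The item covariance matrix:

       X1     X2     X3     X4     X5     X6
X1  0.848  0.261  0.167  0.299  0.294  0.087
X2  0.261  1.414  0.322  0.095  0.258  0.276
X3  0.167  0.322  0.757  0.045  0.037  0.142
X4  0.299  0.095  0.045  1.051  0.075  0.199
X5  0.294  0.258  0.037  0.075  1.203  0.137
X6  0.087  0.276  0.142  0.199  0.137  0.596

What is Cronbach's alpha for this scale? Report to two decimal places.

Σσᵢ² = 0.848 + 1.414 + 0.757 + 1.051 + 1.203 + 0.596 = 5.869
Sum of off-diagonal covariances = 2.694
σ²_T = 5.869 + 2 × 2.694 = 11.257
α = (k/(k−1))·(1 − Σσᵢ²/σ²_T) = (6/5)·(1 − 5.869/11.257) = 0.57

α = 0.57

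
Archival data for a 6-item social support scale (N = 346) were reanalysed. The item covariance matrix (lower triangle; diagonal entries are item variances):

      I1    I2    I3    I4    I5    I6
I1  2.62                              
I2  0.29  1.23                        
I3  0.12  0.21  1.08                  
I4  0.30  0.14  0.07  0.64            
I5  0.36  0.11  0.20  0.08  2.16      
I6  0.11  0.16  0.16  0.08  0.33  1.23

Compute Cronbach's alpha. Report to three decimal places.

α = 0.453

Σσ²ᵢ = 2.62 + 1.23 + 1.08 + 0.64 + 2.16 + 1.23 = 8.96
Sum of the distinct covariances = 2.72
σ²_T = 8.96 + 2 × 2.72 = 14.40
α = (k/(k−1))·(1 − Σσ²ᵢ/σ²_T) = (6/5)·(1 − 8.96/14.40) = 0.453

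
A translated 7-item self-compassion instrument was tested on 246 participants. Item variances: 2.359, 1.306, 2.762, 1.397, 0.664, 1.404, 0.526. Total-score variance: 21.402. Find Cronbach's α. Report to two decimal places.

α = 0.60

Σσ²ᵢ = 2.359 + 1.306 + 2.762 + 1.397 + 0.664 + 1.404 + 0.526 = 10.418
α = (k/(k−1))·(1 − Σσ²ᵢ/total variance) = (7/6)·(1 − 10.418/21.402) = 0.60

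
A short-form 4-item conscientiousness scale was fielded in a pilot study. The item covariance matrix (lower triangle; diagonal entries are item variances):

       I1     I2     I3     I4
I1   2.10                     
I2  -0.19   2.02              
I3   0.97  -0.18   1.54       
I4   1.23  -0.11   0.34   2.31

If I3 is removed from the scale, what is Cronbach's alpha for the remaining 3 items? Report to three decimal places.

Remaining items: I1, I2, I4 (k = 3).
ΣVar(i) = 2.10 + 2.02 + 2.31 = 6.43
Var(T) = 6.43 + 2 × 0.93 = 8.29
α (item deleted) = (3/2)·(1 − 6.43/8.29) = 0.337

α = 0.337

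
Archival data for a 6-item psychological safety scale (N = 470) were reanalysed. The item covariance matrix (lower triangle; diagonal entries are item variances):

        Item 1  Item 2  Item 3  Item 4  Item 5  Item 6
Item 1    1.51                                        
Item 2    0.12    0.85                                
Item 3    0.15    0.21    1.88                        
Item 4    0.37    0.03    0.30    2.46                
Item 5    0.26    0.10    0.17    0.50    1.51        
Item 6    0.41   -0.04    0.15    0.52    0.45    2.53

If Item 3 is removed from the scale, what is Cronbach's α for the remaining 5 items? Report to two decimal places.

Remaining items: Item 1, Item 2, Item 4, Item 5, Item 6 (k = 5).
ΣVar(i) = 1.51 + 0.85 + 2.46 + 1.51 + 2.53 = 8.86
total variance = 8.86 + 2 × 2.72 = 14.30
α (item deleted) = (5/4)·(1 − 8.86/14.30) = 0.48

Cronbach's α = 0.48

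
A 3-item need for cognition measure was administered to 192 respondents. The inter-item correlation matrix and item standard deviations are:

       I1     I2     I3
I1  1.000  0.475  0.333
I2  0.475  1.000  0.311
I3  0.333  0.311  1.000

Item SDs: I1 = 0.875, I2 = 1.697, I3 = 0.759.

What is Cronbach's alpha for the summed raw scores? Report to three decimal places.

Cronbach's alpha = 0.579

Σσ²ᵢ = 0.875² + 1.697² + 0.759² = 4.2215
Covariances σ_ij = r_ij · s_i · s_j:
  σ(I1,I2) = 0.475 × 0.875 × 1.697 = 0.7053
  σ(I1,I3) = 0.333 × 0.875 × 0.759 = 0.2212
  σ(I2,I3) = 0.311 × 1.697 × 0.759 = 0.4006
σ²_T = Σσ²ᵢ + 2·Σσ_ij = 4.2215 + 2 × 1.3271 = 6.8757
α = (3/2)·(1 − 4.2215/6.8757) = 0.579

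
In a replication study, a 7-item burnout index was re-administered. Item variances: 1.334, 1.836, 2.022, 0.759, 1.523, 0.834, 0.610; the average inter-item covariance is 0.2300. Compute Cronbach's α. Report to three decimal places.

α = 0.607

sum of item variances = 1.334 + 1.836 + 2.022 + 0.759 + 1.523 + 0.834 + 0.610 = 8.918
Sum of the 21 distinct covariances = 21 × 0.2300 = 4.8300
σ²_total = sum of item variances + 2·Σcov = 8.918 + 2 × 4.8300 = 18.5780
α = (7/6)·(1 − 8.918/18.5780) = 0.607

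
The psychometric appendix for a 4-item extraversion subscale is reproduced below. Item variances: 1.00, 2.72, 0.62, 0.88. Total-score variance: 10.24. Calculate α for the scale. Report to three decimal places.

α = 0.654

sum of item variances = 1.00 + 2.72 + 0.62 + 0.88 = 5.22
α = (k/(k−1))·(1 − sum of item variances/Var(T)) = (4/3)·(1 − 5.22/10.24) = 0.654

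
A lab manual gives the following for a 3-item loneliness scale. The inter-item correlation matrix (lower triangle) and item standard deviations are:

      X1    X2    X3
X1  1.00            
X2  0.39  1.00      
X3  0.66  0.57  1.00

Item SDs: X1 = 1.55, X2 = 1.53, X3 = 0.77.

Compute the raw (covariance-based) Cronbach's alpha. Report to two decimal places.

α = 0.71

Σσ²ᵢ = 1.55² + 1.53² + 0.77² = 5.3363
Covariances σ_ij = r_ij · s_i · s_j:
  σ(X1,X2) = 0.39 × 1.55 × 1.53 = 0.9249
  σ(X1,X3) = 0.66 × 1.55 × 0.77 = 0.7877
  σ(X2,X3) = 0.57 × 1.53 × 0.77 = 0.6715
σ²_T = Σσ²ᵢ + 2·Σσ_ij = 5.3363 + 2 × 2.3841 = 10.1045
α = (3/2)·(1 − 5.3363/10.1045) = 0.71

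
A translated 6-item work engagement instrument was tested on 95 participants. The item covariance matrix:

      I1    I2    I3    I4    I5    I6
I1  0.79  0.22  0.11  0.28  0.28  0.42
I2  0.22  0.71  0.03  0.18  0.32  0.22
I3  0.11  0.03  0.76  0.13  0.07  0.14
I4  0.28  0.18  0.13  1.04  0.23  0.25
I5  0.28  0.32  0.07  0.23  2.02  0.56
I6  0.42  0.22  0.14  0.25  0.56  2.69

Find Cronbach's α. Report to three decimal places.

Cronbach's α = 0.554

sum of item variances = 0.79 + 0.71 + 0.76 + 1.04 + 2.02 + 2.69 = 8.01
Sum of off-diagonal covariances = 3.44
σ²_total = 8.01 + 2 × 3.44 = 14.89
α = (k/(k−1))·(1 − sum of item variances/σ²_total) = (6/5)·(1 − 8.01/14.89) = 0.554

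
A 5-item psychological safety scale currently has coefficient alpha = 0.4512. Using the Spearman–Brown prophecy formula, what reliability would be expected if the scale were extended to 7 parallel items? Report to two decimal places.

Length factor m = 7/5 = 1.4000
α' = m·α / (1 + (m−1)·α)
   = 7/5 × 0.4512 / (1 + (7/5 − 1) × 0.4512)
   = 0.6317 / 1.1805 = 0.54

predicted reliability = 0.54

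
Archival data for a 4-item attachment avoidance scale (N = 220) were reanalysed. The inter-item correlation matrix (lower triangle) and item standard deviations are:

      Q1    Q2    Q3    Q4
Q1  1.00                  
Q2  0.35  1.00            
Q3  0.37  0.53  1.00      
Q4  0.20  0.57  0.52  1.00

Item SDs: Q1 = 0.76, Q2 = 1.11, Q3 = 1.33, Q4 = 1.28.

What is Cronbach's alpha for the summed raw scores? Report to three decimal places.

Σσ²ᵢ = 0.76² + 1.11² + 1.33² + 1.28² = 5.2170
Covariances σ_ij = r_ij · s_i · s_j:
  σ(Q1,Q2) = 0.35 × 0.76 × 1.11 = 0.2953
  σ(Q1,Q3) = 0.37 × 0.76 × 1.33 = 0.3740
  σ(Q1,Q4) = 0.20 × 0.76 × 1.28 = 0.1946
  σ(Q2,Q3) = 0.53 × 1.11 × 1.33 = 0.7824
  σ(Q2,Q4) = 0.57 × 1.11 × 1.28 = 0.8099
  σ(Q3,Q4) = 0.52 × 1.33 × 1.28 = 0.8852
σ²_T = Σσ²ᵢ + 2·Σσ_ij = 5.2170 + 2 × 3.3414 = 11.8998
α = (4/3)·(1 − 5.2170/11.8998) = 0.749

Cronbach's alpha = 0.749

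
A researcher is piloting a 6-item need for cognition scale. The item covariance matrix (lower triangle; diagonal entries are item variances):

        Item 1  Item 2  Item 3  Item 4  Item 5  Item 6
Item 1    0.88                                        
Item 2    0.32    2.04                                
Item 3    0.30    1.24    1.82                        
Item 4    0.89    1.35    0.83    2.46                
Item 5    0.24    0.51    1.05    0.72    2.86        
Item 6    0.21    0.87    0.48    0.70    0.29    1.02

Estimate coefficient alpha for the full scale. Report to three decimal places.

Σσ²ᵢ = 0.88 + 2.04 + 1.82 + 2.46 + 2.86 + 1.02 = 11.08
Sum of off-diagonal covariances = 10.00
σ²_T = 11.08 + 2 × 10.00 = 31.08
α = (k/(k−1))·(1 − Σσ²ᵢ/σ²_T) = (6/5)·(1 − 11.08/31.08) = 0.772

coefficient alpha = 0.772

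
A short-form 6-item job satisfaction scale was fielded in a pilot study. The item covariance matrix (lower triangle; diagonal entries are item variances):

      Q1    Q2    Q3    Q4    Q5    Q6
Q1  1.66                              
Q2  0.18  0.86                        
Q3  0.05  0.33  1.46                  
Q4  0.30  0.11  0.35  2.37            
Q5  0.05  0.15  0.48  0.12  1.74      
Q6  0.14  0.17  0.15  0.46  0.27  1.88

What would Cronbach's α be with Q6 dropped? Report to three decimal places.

Remaining items: Q1, Q2, Q3, Q4, Q5 (k = 5).
ΣVar(i) = 1.66 + 0.86 + 1.46 + 2.37 + 1.74 = 8.09
σ²_T = 8.09 + 2 × 2.12 = 12.33
α (item deleted) = (5/4)·(1 − 8.09/12.33) = 0.430

Cronbach's α = 0.430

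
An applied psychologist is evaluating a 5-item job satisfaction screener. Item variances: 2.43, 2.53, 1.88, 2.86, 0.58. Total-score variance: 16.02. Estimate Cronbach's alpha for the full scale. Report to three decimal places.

Σσ²ᵢ = 2.43 + 2.53 + 1.88 + 2.86 + 0.58 = 10.28
α = (k/(k−1))·(1 − Σσ²ᵢ/σ²_T) = (5/4)·(1 − 10.28/16.02) = 0.448

α = 0.448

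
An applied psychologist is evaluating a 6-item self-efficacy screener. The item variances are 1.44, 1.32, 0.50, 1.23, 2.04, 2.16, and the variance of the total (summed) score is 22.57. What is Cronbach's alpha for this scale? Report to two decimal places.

Σσ²ᵢ = 1.44 + 1.32 + 0.50 + 1.23 + 2.04 + 2.16 = 8.69
α = (k/(k−1))·(1 − Σσ²ᵢ/total variance) = (6/5)·(1 − 8.69/22.57) = 0.74

Cronbach's alpha = 0.74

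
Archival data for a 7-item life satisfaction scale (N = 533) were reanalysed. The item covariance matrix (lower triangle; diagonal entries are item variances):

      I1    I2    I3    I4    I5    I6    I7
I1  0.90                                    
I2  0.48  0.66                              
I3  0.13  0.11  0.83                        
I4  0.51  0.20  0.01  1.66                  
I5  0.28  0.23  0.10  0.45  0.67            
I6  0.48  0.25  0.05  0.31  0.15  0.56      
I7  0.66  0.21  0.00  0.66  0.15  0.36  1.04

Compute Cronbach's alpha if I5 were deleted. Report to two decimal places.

Remaining items: I1, I2, I3, I4, I6, I7 (k = 6).
ΣVar(i) = 0.90 + 0.66 + 0.83 + 1.66 + 0.56 + 1.04 = 5.65
σ²_total = 5.65 + 2 × 4.42 = 14.49
α (item deleted) = (6/5)·(1 − 5.65/14.49) = 0.73

Cronbach's alpha = 0.73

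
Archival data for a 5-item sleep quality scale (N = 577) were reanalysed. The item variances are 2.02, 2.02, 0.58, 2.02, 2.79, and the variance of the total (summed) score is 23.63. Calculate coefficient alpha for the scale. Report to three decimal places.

coefficient alpha = 0.751

sum of item variances = 2.02 + 2.02 + 0.58 + 2.02 + 2.79 = 9.43
α = (k/(k−1))·(1 − sum of item variances/Var(T)) = (5/4)·(1 − 9.43/23.63) = 0.751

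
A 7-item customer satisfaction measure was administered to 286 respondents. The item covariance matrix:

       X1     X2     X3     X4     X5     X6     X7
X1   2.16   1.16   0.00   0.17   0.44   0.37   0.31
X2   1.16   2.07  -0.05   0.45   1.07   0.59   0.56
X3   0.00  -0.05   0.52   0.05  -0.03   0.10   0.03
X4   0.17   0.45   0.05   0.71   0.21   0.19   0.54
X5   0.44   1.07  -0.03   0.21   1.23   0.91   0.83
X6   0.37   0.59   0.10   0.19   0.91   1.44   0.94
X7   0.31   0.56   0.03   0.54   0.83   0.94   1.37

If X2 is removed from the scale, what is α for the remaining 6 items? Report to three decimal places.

α = 0.692

Remaining items: X1, X3, X4, X5, X6, X7 (k = 6).
Σσ²ᵢ = 2.16 + 0.52 + 0.71 + 1.23 + 1.44 + 1.37 = 7.43
Var(T) = 7.43 + 2 × 5.06 = 17.55
α (item deleted) = (6/5)·(1 − 7.43/17.55) = 0.692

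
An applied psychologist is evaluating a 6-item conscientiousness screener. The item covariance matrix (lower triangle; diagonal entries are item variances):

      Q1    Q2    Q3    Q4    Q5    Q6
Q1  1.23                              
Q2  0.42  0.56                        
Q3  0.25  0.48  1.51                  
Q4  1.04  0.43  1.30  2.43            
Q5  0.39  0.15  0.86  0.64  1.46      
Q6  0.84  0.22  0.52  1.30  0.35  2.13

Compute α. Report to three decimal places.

α = 0.796

sum of item variances = 1.23 + 0.56 + 1.51 + 2.43 + 1.46 + 2.13 = 9.32
Sum of off-diagonal covariances = 9.19
Var(T) = 9.32 + 2 × 9.19 = 27.70
α = (k/(k−1))·(1 − sum of item variances/Var(T)) = (6/5)·(1 − 9.32/27.70) = 0.796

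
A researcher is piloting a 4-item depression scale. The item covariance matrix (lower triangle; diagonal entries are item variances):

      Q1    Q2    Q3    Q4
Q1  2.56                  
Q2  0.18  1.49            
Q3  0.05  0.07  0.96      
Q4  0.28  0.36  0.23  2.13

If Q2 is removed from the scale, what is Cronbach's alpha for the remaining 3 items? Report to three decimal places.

α = 0.248

Remaining items: Q1, Q3, Q4 (k = 3).
ΣVar(i) = 2.56 + 0.96 + 2.13 = 5.65
σ²_total = 5.65 + 2 × 0.56 = 6.77
α (item deleted) = (3/2)·(1 − 5.65/6.77) = 0.248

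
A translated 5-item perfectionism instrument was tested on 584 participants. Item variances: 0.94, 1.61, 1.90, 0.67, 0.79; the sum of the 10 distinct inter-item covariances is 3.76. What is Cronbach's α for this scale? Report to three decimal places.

sum of item variances = 0.94 + 1.61 + 1.90 + 0.67 + 0.79 = 5.91
Sum of distinct covariances = 3.76
σ²_total = sum of item variances + 2·Σcov = 5.91 + 2 × 3.76 = 13.43
α = (5/4)·(1 − 5.91/13.43) = 0.700

α = 0.700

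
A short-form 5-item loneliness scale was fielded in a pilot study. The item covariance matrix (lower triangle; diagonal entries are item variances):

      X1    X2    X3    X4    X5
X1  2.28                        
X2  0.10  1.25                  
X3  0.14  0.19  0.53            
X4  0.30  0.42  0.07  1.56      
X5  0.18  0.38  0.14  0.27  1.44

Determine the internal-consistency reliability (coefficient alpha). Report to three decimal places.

Σσᵢ² = 2.28 + 1.25 + 0.53 + 1.56 + 1.44 = 7.06
Σ_{i<j} σ_ij = 2.19
total variance = 7.06 + 2 × 2.19 = 11.44
α = (k/(k−1))·(1 − Σσᵢ²/total variance) = (5/4)·(1 − 7.06/11.44) = 0.479

α = 0.479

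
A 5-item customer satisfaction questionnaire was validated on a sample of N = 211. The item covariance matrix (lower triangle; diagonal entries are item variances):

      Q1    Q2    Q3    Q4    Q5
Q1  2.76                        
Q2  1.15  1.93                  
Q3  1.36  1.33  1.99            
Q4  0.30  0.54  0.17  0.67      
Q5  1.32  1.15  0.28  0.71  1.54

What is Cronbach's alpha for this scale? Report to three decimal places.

α = 0.814

Σσᵢ² = 2.76 + 1.93 + 1.99 + 0.67 + 1.54 = 8.89
Sum of the distinct covariances = 8.31
total variance = 8.89 + 2 × 8.31 = 25.51
α = (k/(k−1))·(1 − Σσᵢ²/total variance) = (5/4)·(1 − 8.89/25.51) = 0.814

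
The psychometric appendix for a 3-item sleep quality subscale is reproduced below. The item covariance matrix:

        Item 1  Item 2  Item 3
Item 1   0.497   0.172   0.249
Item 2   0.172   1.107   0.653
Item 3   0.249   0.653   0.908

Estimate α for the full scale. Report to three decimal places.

sum of item variances = 0.497 + 1.107 + 0.908 = 2.512
Σ_{i<j} σ_ij = 1.074
σ²_T = 2.512 + 2 × 1.074 = 4.660
α = (k/(k−1))·(1 − sum of item variances/σ²_T) = (3/2)·(1 − 2.512/4.660) = 0.691

α = 0.691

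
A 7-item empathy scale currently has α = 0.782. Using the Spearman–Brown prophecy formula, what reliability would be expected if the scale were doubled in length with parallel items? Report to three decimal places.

Length factor m = 2
α' = m·α / (1 + (m−1)·α)
   = 2 × 0.782 / (1 + (2 − 1) × 0.782)
   = 1.5640 / 1.7820 = 0.878

predicted reliability = 0.878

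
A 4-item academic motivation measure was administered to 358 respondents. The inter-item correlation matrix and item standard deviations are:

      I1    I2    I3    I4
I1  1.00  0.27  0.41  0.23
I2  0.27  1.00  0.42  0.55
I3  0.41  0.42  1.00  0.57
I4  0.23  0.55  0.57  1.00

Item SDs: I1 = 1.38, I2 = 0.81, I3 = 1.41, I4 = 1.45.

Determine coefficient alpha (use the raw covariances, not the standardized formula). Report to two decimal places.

Σσ²ᵢ = 1.38² + 0.81² + 1.41² + 1.45² = 6.6511
Covariances σ_ij = r_ij · s_i · s_j:
  σ(I1,I2) = 0.27 × 1.38 × 0.81 = 0.3018
  σ(I1,I3) = 0.41 × 1.38 × 1.41 = 0.7978
  σ(I1,I4) = 0.23 × 1.38 × 1.45 = 0.4602
  σ(I2,I3) = 0.42 × 0.81 × 1.41 = 0.4797
  σ(I2,I4) = 0.55 × 0.81 × 1.45 = 0.6460
  σ(I3,I4) = 0.57 × 1.41 × 1.45 = 1.1654
σ²_T = Σσ²ᵢ + 2·Σσ_ij = 6.6511 + 2 × 3.8509 = 14.3529
α = (4/3)·(1 − 6.6511/14.3529) = 0.72

coefficient alpha = 0.72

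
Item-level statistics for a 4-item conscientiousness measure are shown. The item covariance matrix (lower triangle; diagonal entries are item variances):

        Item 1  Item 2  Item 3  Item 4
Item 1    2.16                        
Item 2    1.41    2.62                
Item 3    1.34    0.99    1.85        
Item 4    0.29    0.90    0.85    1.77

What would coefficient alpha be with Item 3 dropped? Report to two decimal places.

coefficient alpha = 0.66

Remaining items: Item 1, Item 2, Item 4 (k = 3).
ΣVar(i) = 2.16 + 2.62 + 1.77 = 6.55
Var(T) = 6.55 + 2 × 2.60 = 11.75
α (item deleted) = (3/2)·(1 − 6.55/11.75) = 0.66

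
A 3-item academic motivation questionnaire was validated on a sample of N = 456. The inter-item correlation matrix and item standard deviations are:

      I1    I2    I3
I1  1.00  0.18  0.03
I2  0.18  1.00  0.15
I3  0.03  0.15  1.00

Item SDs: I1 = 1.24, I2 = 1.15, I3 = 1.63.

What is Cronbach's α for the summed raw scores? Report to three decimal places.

Cronbach's α = 0.267

Σσ²ᵢ = 1.24² + 1.15² + 1.63² = 5.5170
Covariances σ_ij = r_ij · s_i · s_j:
  σ(I1,I2) = 0.18 × 1.24 × 1.15 = 0.2567
  σ(I1,I3) = 0.03 × 1.24 × 1.63 = 0.0606
  σ(I2,I3) = 0.15 × 1.15 × 1.63 = 0.2812
σ²_T = Σσ²ᵢ + 2·Σσ_ij = 5.5170 + 2 × 0.5985 = 6.7140
α = (3/2)·(1 − 5.5170/6.7140) = 0.267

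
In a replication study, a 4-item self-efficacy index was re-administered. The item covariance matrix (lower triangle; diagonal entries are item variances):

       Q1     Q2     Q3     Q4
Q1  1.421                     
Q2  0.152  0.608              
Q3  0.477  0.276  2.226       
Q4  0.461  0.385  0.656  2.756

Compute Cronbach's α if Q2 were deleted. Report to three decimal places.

Remaining items: Q1, Q3, Q4 (k = 3).
Σσᵢ² = 1.421 + 2.226 + 2.756 = 6.403
σ²_T = 6.403 + 2 × 1.594 = 9.591
α (item deleted) = (3/2)·(1 − 6.403/9.591) = 0.499

Cronbach's α = 0.499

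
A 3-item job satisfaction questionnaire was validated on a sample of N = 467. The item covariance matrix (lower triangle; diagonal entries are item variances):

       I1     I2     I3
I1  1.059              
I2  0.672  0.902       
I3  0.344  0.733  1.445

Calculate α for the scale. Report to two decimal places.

Σσ²ᵢ = 1.059 + 0.902 + 1.445 = 3.406
Sum of off-diagonal covariances = 1.749
Var(T) = 3.406 + 2 × 1.749 = 6.904
α = (k/(k−1))·(1 − Σσ²ᵢ/Var(T)) = (3/2)·(1 − 3.406/6.904) = 0.76

α = 0.76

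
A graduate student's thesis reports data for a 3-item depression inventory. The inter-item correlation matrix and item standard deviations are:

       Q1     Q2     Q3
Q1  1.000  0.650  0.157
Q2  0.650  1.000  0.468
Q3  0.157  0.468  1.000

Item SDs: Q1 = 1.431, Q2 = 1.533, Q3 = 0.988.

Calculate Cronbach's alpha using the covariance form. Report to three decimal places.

Cronbach's alpha = 0.701

Σσ²ᵢ = 1.431² + 1.533² + 0.988² = 5.3740
Covariances σ_ij = r_ij · s_i · s_j:
  σ(Q1,Q2) = 0.650 × 1.431 × 1.533 = 1.4259
  σ(Q1,Q3) = 0.157 × 1.431 × 0.988 = 0.2220
  σ(Q2,Q3) = 0.468 × 1.533 × 0.988 = 0.7088
σ²_T = Σσ²ᵢ + 2·Σσ_ij = 5.3740 + 2 × 2.3567 = 10.0874
α = (3/2)·(1 − 5.3740/10.0874) = 0.701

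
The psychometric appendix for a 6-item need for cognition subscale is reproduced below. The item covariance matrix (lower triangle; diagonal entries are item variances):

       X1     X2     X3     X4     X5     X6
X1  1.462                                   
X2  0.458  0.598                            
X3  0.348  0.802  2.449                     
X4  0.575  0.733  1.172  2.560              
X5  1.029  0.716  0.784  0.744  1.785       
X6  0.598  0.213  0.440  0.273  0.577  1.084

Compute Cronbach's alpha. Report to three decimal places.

ΣVar(i) = 1.462 + 0.598 + 2.449 + 2.560 + 1.785 + 1.084 = 9.938
Sum of the distinct covariances = 9.462
σ²_total = 9.938 + 2 × 9.462 = 28.862
α = (k/(k−1))·(1 − ΣVar(i)/σ²_total) = (6/5)·(1 − 9.938/28.862) = 0.787

Cronbach's alpha = 0.787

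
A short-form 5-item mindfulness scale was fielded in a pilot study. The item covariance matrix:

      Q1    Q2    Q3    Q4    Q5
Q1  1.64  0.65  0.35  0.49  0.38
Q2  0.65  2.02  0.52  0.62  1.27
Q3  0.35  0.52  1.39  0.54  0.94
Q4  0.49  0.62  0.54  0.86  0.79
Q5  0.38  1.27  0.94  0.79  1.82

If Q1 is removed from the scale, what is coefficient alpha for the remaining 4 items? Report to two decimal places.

Remaining items: Q2, Q3, Q4, Q5 (k = 4).
sum of item variances = 2.02 + 1.39 + 0.86 + 1.82 = 6.09
Var(T) = 6.09 + 2 × 4.68 = 15.45
α (item deleted) = (4/3)·(1 − 6.09/15.45) = 0.81

coefficient alpha = 0.81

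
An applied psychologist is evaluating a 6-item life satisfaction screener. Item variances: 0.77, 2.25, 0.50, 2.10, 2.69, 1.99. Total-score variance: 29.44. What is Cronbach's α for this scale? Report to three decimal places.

sum of item variances = 0.77 + 2.25 + 0.50 + 2.10 + 2.69 + 1.99 = 10.30
α = (k/(k−1))·(1 − sum of item variances/Var(T)) = (6/5)·(1 − 10.30/29.44) = 0.780

α = 0.780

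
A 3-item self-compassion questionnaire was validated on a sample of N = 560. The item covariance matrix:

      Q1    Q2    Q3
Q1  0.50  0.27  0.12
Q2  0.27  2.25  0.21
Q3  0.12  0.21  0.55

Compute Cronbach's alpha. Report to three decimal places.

Σσ²ᵢ = 0.50 + 2.25 + 0.55 = 3.30
Sum of the distinct covariances = 0.60
total variance = 3.30 + 2 × 0.60 = 4.50
α = (k/(k−1))·(1 − Σσ²ᵢ/total variance) = (3/2)·(1 − 3.30/4.50) = 0.400

Cronbach's alpha = 0.400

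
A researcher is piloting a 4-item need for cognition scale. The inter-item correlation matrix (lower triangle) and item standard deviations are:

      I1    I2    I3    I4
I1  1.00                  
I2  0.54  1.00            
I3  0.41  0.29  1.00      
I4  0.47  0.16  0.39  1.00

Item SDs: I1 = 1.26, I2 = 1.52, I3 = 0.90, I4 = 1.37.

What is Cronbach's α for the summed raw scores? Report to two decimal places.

Σσ²ᵢ = 1.26² + 1.52² + 0.90² + 1.37² = 6.5849
Covariances σ_ij = r_ij · s_i · s_j:
  σ(I1,I2) = 0.54 × 1.26 × 1.52 = 1.0342
  σ(I1,I3) = 0.41 × 1.26 × 0.90 = 0.4649
  σ(I1,I4) = 0.47 × 1.26 × 1.37 = 0.8113
  σ(I2,I3) = 0.29 × 1.52 × 0.90 = 0.3967
  σ(I2,I4) = 0.16 × 1.52 × 1.37 = 0.3332
  σ(I3,I4) = 0.39 × 0.90 × 1.37 = 0.4809
σ²_T = Σσ²ᵢ + 2·Σσ_ij = 6.5849 + 2 × 3.5212 = 13.6273
α = (4/3)·(1 − 6.5849/13.6273) = 0.69

Cronbach's α = 0.69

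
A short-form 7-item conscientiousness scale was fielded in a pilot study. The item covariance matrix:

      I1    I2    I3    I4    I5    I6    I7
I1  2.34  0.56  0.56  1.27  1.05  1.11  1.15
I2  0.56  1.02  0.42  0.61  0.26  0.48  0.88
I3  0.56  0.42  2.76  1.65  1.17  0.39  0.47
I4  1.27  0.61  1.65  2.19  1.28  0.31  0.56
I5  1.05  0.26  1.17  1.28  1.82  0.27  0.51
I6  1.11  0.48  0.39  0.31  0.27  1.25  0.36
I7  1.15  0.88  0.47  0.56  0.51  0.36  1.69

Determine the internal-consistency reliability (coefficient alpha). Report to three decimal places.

α = 0.818

ΣVar(i) = 2.34 + 1.02 + 2.76 + 2.19 + 1.82 + 1.25 + 1.69 = 13.07
Σ_{i<j} σ_ij = 15.32
total variance = 13.07 + 2 × 15.32 = 43.71
α = (k/(k−1))·(1 − ΣVar(i)/total variance) = (7/6)·(1 − 13.07/43.71) = 0.818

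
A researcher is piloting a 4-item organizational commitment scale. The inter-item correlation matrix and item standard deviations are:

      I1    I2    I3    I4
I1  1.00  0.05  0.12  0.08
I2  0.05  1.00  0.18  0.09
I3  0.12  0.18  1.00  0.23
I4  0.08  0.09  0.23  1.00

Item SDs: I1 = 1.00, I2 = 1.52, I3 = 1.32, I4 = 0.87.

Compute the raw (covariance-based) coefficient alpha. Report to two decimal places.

Σσ²ᵢ = 1.00² + 1.52² + 1.32² + 0.87² = 5.8097
Covariances σ_ij = r_ij · s_i · s_j:
  σ(I1,I2) = 0.05 × 1.00 × 1.52 = 0.0760
  σ(I1,I3) = 0.12 × 1.00 × 1.32 = 0.1584
  σ(I1,I4) = 0.08 × 1.00 × 0.87 = 0.0696
  σ(I2,I3) = 0.18 × 1.52 × 1.32 = 0.3612
  σ(I2,I4) = 0.09 × 1.52 × 0.87 = 0.1190
  σ(I3,I4) = 0.23 × 1.32 × 0.87 = 0.2641
σ²_T = Σσ²ᵢ + 2·Σσ_ij = 5.8097 + 2 × 1.0483 = 7.9063
α = (4/3)·(1 − 5.8097/7.9063) = 0.35

α = 0.35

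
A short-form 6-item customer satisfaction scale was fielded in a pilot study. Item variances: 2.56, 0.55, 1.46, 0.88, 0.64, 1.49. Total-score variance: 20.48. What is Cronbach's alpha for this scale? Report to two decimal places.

ΣVar(i) = 2.56 + 0.55 + 1.46 + 0.88 + 0.64 + 1.49 = 7.58
α = (k/(k−1))·(1 − ΣVar(i)/σ²_T) = (6/5)·(1 − 7.58/20.48) = 0.76

α = 0.76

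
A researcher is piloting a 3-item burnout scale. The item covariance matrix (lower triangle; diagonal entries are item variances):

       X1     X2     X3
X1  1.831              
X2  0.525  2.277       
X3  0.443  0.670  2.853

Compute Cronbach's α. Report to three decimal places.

α = 0.480

Σσᵢ² = 1.831 + 2.277 + 2.853 = 6.961
Sum of the distinct covariances = 1.638
total variance = 6.961 + 2 × 1.638 = 10.237
α = (k/(k−1))·(1 − Σσᵢ²/total variance) = (3/2)·(1 − 6.961/10.237) = 0.480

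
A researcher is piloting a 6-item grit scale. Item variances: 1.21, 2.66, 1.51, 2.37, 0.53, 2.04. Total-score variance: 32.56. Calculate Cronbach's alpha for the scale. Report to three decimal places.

sum of item variances = 1.21 + 2.66 + 1.51 + 2.37 + 0.53 + 2.04 = 10.32
α = (k/(k−1))·(1 − sum of item variances/σ²_T) = (6/5)·(1 − 10.32/32.56) = 0.820

Cronbach's alpha = 0.820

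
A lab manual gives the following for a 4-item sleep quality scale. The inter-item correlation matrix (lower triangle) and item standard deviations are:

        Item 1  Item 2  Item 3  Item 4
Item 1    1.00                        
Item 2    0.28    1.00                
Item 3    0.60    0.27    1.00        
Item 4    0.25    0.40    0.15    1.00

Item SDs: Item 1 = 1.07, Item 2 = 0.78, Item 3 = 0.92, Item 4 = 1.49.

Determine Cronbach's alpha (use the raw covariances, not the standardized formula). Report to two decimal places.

Σσ²ᵢ = 1.07² + 0.78² + 0.92² + 1.49² = 4.8198
Covariances σ_ij = r_ij · s_i · s_j:
  σ(Item 1,Item 2) = 0.28 × 1.07 × 0.78 = 0.2337
  σ(Item 1,Item 3) = 0.60 × 1.07 × 0.92 = 0.5906
  σ(Item 1,Item 4) = 0.25 × 1.07 × 1.49 = 0.3986
  σ(Item 2,Item 3) = 0.27 × 0.78 × 0.92 = 0.1938
  σ(Item 2,Item 4) = 0.40 × 0.78 × 1.49 = 0.4649
  σ(Item 3,Item 4) = 0.15 × 0.92 × 1.49 = 0.2056
σ²_T = Σσ²ᵢ + 2·Σσ_ij = 4.8198 + 2 × 2.0872 = 8.9942
α = (4/3)·(1 − 4.8198/8.9942) = 0.62

α = 0.62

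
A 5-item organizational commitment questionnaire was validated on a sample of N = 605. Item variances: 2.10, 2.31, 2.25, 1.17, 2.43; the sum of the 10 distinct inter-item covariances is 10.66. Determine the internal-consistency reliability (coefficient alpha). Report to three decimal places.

coefficient alpha = 0.844

Σσ²ᵢ = 2.10 + 2.31 + 2.25 + 1.17 + 2.43 = 10.26
Sum of distinct covariances = 10.66
σ²_T = Σσ²ᵢ + 2·Σcov = 10.26 + 2 × 10.66 = 31.58
α = (5/4)·(1 − 10.26/31.58) = 0.844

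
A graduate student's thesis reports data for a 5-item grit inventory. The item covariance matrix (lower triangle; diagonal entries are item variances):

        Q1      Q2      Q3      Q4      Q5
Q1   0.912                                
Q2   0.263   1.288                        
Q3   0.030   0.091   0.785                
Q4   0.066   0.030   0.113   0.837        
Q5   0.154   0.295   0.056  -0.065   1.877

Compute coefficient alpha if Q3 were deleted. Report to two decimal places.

α = 0.31

Remaining items: Q1, Q2, Q4, Q5 (k = 4).
Σσ²ᵢ = 0.912 + 1.288 + 0.837 + 1.877 = 4.914
total variance = 4.914 + 2 × 0.743 = 6.400
α (item deleted) = (4/3)·(1 − 4.914/6.400) = 0.31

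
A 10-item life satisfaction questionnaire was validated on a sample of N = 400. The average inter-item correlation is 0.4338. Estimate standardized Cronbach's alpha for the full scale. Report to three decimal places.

Standardized α = k·r̄ / (1 + (k−1)·r̄) = 10 × 0.4338 / (1 + 9 × 0.4338)
  = 4.3380 / 4.9042 = 0.885

α = 0.885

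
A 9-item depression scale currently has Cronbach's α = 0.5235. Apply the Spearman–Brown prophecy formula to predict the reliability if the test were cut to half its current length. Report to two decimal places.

Length factor m = 1/2
α' = m·α / (1 − (1−m)·α)
   = 1/2 × 0.5235 / (1 − (1 − 1/2) × 0.5235)
   = 0.2617 / 0.7383 = 0.35

predicted reliability = 0.35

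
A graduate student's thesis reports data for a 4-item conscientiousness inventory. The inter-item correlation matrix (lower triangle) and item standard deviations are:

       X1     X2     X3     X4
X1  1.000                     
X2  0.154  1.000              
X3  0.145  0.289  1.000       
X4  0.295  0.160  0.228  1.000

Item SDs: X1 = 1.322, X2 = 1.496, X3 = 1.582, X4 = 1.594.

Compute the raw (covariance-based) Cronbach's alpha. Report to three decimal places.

Cronbach's alpha = 0.518

Σσ²ᵢ = 1.322² + 1.496² + 1.582² + 1.594² = 9.0293
Covariances σ_ij = r_ij · s_i · s_j:
  σ(X1,X2) = 0.154 × 1.322 × 1.496 = 0.3046
  σ(X1,X3) = 0.145 × 1.322 × 1.582 = 0.3033
  σ(X1,X4) = 0.295 × 1.322 × 1.594 = 0.6216
  σ(X2,X3) = 0.289 × 1.496 × 1.582 = 0.6840
  σ(X2,X4) = 0.160 × 1.496 × 1.594 = 0.3815
  σ(X3,X4) = 0.228 × 1.582 × 1.594 = 0.5749
σ²_T = Σσ²ᵢ + 2·Σσ_ij = 9.0293 + 2 × 2.8699 = 14.7691
α = (4/3)·(1 − 9.0293/14.7691) = 0.518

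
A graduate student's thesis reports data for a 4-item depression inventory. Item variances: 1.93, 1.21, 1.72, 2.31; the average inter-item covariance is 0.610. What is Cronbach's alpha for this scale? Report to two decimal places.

Cronbach's alpha = 0.67

ΣVar(i) = 1.93 + 1.21 + 1.72 + 2.31 = 7.17
Sum of the 6 distinct covariances = 6 × 0.610 = 3.660
σ²_T = ΣVar(i) + 2·Σcov = 7.17 + 2 × 3.660 = 14.490
α = (4/3)·(1 − 7.17/14.490) = 0.67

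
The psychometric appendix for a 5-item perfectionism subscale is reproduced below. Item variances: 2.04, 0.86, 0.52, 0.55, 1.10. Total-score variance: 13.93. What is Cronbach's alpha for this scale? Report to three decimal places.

Σσᵢ² = 2.04 + 0.86 + 0.52 + 0.55 + 1.10 = 5.07
α = (k/(k−1))·(1 − Σσᵢ²/total variance) = (5/4)·(1 − 5.07/13.93) = 0.795

Cronbach's alpha = 0.795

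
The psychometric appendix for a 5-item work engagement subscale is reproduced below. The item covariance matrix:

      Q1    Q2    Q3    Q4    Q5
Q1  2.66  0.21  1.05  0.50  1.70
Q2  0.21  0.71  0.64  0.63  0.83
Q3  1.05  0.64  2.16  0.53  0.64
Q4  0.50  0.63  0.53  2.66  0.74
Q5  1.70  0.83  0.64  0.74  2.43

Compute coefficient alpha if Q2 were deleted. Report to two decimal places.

Remaining items: Q1, Q3, Q4, Q5 (k = 4).
Σσ²ᵢ = 2.66 + 2.16 + 2.66 + 2.43 = 9.91
Var(T) = 9.91 + 2 × 5.16 = 20.23
α (item deleted) = (4/3)·(1 − 9.91/20.23) = 0.68

α = 0.68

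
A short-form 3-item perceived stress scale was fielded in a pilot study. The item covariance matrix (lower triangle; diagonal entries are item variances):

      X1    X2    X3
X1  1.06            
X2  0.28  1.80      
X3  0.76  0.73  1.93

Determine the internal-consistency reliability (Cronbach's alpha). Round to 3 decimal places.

Σσᵢ² = 1.06 + 1.80 + 1.93 = 4.79
Σ_{i<j} σ_ij = 1.77
Var(T) = 4.79 + 2 × 1.77 = 8.33
α = (k/(k−1))·(1 − Σσᵢ²/Var(T)) = (3/2)·(1 − 4.79/8.33) = 0.637

α = 0.637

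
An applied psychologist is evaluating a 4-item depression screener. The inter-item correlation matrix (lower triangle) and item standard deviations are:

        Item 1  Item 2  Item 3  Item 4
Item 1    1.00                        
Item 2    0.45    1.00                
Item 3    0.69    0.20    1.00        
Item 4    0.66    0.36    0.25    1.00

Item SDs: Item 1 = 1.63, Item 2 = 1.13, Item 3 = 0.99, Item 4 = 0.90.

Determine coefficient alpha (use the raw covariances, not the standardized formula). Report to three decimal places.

coefficient alpha = 0.754

Σσ²ᵢ = 1.63² + 1.13² + 0.99² + 0.90² = 5.7239
Covariances σ_ij = r_ij · s_i · s_j:
  σ(Item 1,Item 2) = 0.45 × 1.63 × 1.13 = 0.8289
  σ(Item 1,Item 3) = 0.69 × 1.63 × 0.99 = 1.1135
  σ(Item 1,Item 4) = 0.66 × 1.63 × 0.90 = 0.9682
  σ(Item 2,Item 3) = 0.20 × 1.13 × 0.99 = 0.2237
  σ(Item 2,Item 4) = 0.36 × 1.13 × 0.90 = 0.3661
  σ(Item 3,Item 4) = 0.25 × 0.99 × 0.90 = 0.2228
σ²_T = Σσ²ᵢ + 2·Σσ_ij = 5.7239 + 2 × 3.7232 = 13.1703
α = (4/3)·(1 − 5.7239/13.1703) = 0.754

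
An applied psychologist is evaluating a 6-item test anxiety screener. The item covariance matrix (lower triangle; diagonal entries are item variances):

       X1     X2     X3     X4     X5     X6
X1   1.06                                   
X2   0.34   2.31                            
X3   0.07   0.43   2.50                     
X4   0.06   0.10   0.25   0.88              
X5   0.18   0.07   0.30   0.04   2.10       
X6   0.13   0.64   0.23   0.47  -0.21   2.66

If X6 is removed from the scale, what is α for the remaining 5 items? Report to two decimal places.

Remaining items: X1, X2, X3, X4, X5 (k = 5).
Σσ²ᵢ = 1.06 + 2.31 + 2.50 + 0.88 + 2.10 = 8.85
σ²_total = 8.85 + 2 × 1.84 = 12.53
α (item deleted) = (5/4)·(1 − 8.85/12.53) = 0.37

α = 0.37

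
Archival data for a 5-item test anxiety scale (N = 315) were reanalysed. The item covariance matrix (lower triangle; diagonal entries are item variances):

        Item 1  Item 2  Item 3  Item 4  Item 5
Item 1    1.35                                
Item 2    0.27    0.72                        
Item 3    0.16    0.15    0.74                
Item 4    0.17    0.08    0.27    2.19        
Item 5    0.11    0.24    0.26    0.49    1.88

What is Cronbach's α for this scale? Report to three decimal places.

Σσ²ᵢ = 1.35 + 0.72 + 0.74 + 2.19 + 1.88 = 6.88
Σ_{i<j} σ_ij = 2.20
Var(T) = 6.88 + 2 × 2.20 = 11.28
α = (k/(k−1))·(1 − Σσ²ᵢ/Var(T)) = (5/4)·(1 − 6.88/11.28) = 0.488

Cronbach's α = 0.488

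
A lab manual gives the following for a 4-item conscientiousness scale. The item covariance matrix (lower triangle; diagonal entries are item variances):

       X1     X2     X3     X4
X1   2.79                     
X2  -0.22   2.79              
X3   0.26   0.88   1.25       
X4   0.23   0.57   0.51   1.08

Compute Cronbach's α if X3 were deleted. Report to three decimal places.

Remaining items: X1, X2, X4 (k = 3).
Σσ²ᵢ = 2.79 + 2.79 + 1.08 = 6.66
total variance = 6.66 + 2 × 0.58 = 7.82
α (item deleted) = (3/2)·(1 − 6.66/7.82) = 0.223

Cronbach's α = 0.223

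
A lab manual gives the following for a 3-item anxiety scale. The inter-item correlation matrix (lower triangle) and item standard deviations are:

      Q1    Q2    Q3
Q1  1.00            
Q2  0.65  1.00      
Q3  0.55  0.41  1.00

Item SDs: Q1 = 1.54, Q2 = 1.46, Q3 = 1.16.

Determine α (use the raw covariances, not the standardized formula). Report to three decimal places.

Σσ²ᵢ = 1.54² + 1.46² + 1.16² = 5.8488
Covariances σ_ij = r_ij · s_i · s_j:
  σ(Q1,Q2) = 0.65 × 1.54 × 1.46 = 1.4615
  σ(Q1,Q3) = 0.55 × 1.54 × 1.16 = 0.9825
  σ(Q2,Q3) = 0.41 × 1.46 × 1.16 = 0.6944
σ²_T = Σσ²ᵢ + 2·Σσ_ij = 5.8488 + 2 × 3.1384 = 12.1256
α = (3/2)·(1 − 5.8488/12.1256) = 0.776

α = 0.776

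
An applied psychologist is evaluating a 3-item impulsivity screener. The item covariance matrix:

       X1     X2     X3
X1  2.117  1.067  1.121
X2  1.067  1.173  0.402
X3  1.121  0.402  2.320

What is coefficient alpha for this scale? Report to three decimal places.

coefficient alpha = 0.720

Σσ²ᵢ = 2.117 + 1.173 + 2.320 = 5.610
Sum of off-diagonal covariances = 2.590
σ²_T = 5.610 + 2 × 2.590 = 10.790
α = (k/(k−1))·(1 − Σσ²ᵢ/σ²_T) = (3/2)·(1 − 5.610/10.790) = 0.720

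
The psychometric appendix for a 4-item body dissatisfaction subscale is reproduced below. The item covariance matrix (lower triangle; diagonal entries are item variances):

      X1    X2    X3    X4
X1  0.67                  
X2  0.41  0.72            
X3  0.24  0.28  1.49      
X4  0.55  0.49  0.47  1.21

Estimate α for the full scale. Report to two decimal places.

α = 0.73

Σσ²ᵢ = 0.67 + 0.72 + 1.49 + 1.21 = 4.09
Sum of the distinct covariances = 2.44
total variance = 4.09 + 2 × 2.44 = 8.97
α = (k/(k−1))·(1 − Σσ²ᵢ/total variance) = (4/3)·(1 − 4.09/8.97) = 0.73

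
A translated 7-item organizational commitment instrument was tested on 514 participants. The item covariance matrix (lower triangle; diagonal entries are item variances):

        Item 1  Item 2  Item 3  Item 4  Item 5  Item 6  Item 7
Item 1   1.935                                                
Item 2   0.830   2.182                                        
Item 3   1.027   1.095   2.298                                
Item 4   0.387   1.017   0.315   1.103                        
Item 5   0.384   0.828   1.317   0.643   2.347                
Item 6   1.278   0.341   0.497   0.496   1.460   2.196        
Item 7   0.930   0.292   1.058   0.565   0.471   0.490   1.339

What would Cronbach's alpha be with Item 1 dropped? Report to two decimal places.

Remaining items: Item 2, Item 3, Item 4, Item 5, Item 6, Item 7 (k = 6).
sum of item variances = 2.182 + 2.298 + 1.103 + 2.347 + 2.196 + 1.339 = 11.465
σ²_T = 11.465 + 2 × 10.885 = 33.235
α (item deleted) = (6/5)·(1 − 11.465/33.235) = 0.79

Cronbach's alpha = 0.79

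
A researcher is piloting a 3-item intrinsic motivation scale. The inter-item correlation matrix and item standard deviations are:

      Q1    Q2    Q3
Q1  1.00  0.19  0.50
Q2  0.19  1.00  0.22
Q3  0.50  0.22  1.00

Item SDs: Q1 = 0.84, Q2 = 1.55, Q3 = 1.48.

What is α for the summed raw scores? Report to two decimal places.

Σσ²ᵢ = 0.84² + 1.55² + 1.48² = 5.2985
Covariances σ_ij = r_ij · s_i · s_j:
  σ(Q1,Q2) = 0.19 × 0.84 × 1.55 = 0.2474
  σ(Q1,Q3) = 0.50 × 0.84 × 1.48 = 0.6216
  σ(Q2,Q3) = 0.22 × 1.55 × 1.48 = 0.5047
σ²_T = Σσ²ᵢ + 2·Σσ_ij = 5.2985 + 2 × 1.3737 = 8.0459
α = (3/2)·(1 − 5.2985/8.0459) = 0.51

α = 0.51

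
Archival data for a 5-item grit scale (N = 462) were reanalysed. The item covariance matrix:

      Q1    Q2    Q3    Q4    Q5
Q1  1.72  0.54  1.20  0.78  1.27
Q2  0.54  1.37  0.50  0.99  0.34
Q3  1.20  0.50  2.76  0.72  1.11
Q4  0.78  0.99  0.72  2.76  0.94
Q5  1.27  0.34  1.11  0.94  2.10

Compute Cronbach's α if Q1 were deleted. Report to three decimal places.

Remaining items: Q2, Q3, Q4, Q5 (k = 4).
Σσᵢ² = 1.37 + 2.76 + 2.76 + 2.10 = 8.99
σ²_total = 8.99 + 2 × 4.60 = 18.19
α (item deleted) = (4/3)·(1 − 8.99/18.19) = 0.674

α = 0.674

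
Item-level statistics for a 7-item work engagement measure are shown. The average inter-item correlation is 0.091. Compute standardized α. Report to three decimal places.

Standardized α = k·r̄ / (1 + (k−1)·r̄) = 7 × 0.091 / (1 + 6 × 0.091)
  = 0.6370 / 1.5460 = 0.412

α = 0.412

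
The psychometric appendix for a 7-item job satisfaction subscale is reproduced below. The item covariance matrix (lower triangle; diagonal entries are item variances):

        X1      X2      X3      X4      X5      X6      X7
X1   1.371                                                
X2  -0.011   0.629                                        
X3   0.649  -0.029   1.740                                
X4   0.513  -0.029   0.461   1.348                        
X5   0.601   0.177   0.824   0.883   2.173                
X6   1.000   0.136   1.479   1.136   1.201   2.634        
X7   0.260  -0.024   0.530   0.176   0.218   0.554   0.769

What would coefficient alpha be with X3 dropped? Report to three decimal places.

α = 0.724

Remaining items: X1, X2, X4, X5, X6, X7 (k = 6).
Σσ²ᵢ = 1.371 + 0.629 + 1.348 + 2.173 + 2.634 + 0.769 = 8.924
σ²_total = 8.924 + 2 × 6.791 = 22.506
α (item deleted) = (6/5)·(1 − 8.924/22.506) = 0.724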